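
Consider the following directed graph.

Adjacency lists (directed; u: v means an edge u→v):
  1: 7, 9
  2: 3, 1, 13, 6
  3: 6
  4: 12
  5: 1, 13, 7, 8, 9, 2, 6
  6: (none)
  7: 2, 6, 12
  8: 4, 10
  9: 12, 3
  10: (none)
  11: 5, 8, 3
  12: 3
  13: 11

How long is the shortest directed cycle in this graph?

3

For each vertex v, BFS finds the shortest path from v back to v.
The shortest such closed walk is 11 → 5 → 13 → 11, length 3.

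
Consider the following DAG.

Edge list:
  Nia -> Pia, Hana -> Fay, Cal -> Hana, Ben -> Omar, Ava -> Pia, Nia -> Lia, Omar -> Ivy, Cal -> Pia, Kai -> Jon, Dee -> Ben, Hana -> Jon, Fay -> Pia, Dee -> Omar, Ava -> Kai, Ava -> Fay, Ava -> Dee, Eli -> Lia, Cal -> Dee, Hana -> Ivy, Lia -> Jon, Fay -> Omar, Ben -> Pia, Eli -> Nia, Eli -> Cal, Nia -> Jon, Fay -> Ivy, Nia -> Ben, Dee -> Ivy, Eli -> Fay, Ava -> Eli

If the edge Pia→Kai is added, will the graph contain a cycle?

No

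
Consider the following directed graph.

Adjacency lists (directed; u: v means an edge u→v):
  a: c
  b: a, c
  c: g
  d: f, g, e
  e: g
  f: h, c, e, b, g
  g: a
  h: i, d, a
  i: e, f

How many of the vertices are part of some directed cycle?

7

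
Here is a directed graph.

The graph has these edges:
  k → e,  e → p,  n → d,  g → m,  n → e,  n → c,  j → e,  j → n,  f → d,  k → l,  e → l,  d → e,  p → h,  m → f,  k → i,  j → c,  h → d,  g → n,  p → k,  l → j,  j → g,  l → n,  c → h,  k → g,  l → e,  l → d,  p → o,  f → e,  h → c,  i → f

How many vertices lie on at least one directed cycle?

13

A vertex is on a directed cycle iff it belongs to a strongly connected component of size ≥ 2 (or has a self-loop).
The vertices on cycles are {c, d, e, f, g, h, i, j, k, l, m, n, p} — 13 in total.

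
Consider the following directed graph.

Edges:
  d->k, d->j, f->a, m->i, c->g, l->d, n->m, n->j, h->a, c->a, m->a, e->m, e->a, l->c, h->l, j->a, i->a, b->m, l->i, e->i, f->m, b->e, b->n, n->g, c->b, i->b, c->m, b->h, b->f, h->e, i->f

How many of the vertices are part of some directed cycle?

A vertex is on a directed cycle iff it belongs to a strongly connected component of size ≥ 2 (or has a self-loop).
The vertices on cycles are {b, c, e, f, h, i, l, m, n} — 9 in total.

9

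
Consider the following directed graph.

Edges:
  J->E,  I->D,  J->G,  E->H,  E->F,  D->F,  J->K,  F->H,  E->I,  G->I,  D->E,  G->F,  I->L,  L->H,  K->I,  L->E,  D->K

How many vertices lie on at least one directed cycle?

5

A vertex is on a directed cycle iff it belongs to a strongly connected component of size ≥ 2 (or has a self-loop).
The vertices on cycles are {D, E, I, K, L} — 5 in total.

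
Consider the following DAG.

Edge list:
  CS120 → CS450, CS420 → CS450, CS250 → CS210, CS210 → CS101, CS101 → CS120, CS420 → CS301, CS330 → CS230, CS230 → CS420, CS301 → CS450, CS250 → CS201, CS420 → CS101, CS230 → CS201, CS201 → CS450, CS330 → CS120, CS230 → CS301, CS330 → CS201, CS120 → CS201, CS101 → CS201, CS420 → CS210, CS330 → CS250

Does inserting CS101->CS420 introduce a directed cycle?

Adding CS101→CS420 creates a cycle iff CS420 can already reach CS101.
Path from CS420: CS420 → CS101.
So CS420 → … → CS101 → CS420 is a cycle.

Yes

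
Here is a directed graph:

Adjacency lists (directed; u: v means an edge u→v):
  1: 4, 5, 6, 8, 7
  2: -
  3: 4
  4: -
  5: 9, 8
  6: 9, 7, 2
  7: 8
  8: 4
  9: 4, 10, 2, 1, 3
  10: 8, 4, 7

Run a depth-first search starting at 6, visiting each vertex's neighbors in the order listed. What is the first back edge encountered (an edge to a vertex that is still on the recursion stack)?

5→9

DFS from 6 (visiting each vertex's neighbors in the order listed); mark gray on enter, black on exit:
6 gray
  9 gray
    4 gray
    4 black
    10 gray
      8 gray
        8→4: 4 black — skip
      8 black
      10→4: 4 black — skip
      7 gray
        7→8: 8 black — skip
      7 black
    10 black
    2 gray
    2 black
    1 gray
      1→4: 4 black — skip
      5 gray
        5→9: 9 is gray → back edge
First back edge: 5 → 9.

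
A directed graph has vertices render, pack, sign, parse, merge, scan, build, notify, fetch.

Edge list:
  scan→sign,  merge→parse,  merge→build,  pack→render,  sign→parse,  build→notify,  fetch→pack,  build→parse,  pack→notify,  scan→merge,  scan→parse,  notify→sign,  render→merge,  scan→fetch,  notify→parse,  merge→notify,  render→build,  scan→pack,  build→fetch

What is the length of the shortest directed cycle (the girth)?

For each vertex v, BFS finds the shortest path from v back to v.
The shortest such closed walk is build → fetch → pack → render → build, length 4.

4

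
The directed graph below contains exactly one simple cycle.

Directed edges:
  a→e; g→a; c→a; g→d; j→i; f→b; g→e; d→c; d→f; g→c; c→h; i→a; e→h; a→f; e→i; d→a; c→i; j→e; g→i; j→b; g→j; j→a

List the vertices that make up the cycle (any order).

DFS with gray/black marking from e:
e gray
  h gray
  h black
  i gray
    a gray
      f gray
        b gray
        b black
      f black
      a→e: e is gray → back edge
Back edge closes the cycle e → i → a → e; its vertices are {a, e, i}.

a, e, i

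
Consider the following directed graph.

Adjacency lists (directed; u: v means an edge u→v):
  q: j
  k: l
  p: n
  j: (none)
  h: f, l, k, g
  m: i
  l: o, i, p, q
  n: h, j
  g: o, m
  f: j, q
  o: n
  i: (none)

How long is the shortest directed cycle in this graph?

4

For each vertex v, BFS finds the shortest path from v back to v.
The shortest such closed walk is h → g → o → n → h, length 4.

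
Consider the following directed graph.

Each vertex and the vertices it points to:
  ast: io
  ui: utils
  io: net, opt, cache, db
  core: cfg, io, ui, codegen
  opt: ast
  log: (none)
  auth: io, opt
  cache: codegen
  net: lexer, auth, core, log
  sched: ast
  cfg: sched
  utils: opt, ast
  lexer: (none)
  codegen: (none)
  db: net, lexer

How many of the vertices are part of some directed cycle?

11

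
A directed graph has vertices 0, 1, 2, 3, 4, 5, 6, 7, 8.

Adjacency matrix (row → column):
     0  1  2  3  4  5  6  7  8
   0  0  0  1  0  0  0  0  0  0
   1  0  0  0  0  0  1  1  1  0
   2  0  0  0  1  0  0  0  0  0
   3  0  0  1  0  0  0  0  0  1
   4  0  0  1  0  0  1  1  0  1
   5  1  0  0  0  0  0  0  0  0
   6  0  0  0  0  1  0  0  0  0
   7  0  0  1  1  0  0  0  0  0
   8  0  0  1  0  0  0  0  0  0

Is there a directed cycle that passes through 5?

5 lies on a cycle iff there is a path from 5 back to itself.
Exploring from 5, it never reaches itself; equivalently, its strongly connected component is a singleton.

No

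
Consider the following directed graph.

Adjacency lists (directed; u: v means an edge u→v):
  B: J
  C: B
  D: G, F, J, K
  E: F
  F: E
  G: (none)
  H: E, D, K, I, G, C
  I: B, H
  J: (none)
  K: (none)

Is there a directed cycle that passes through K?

No

K lies on a cycle iff there is a path from K back to itself.
Exploring from K, it never reaches itself; equivalently, its strongly connected component is a singleton.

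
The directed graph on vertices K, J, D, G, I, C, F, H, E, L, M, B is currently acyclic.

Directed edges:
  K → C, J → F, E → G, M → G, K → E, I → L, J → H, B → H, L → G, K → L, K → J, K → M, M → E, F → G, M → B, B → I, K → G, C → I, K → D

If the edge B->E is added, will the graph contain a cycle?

No

Adding B→E creates a cycle iff E can already reach B.
Explore from E: no path reaches B. The graph stays acyclic.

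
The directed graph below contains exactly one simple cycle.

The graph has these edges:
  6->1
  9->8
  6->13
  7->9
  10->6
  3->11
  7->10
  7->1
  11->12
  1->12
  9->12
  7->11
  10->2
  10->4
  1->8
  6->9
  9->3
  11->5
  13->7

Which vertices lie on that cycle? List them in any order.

DFS with gray/black marking from 7:
7 gray
  10 gray
    2 gray
    2 black
    4 gray
    4 black
    6 gray
      9 gray
        8 gray
        8 black
        12 gray
        12 black
        3 gray
          11 gray
            5 gray
            5 black
            11→12: 12 black — skip
          11 black
        3 black
      9 black
      13 gray
        13→7: 7 is gray → back edge
Back edge closes the cycle 7 → 10 → 6 → 13 → 7; its vertices are {6, 7, 10, 13}.

6, 7, 10, 13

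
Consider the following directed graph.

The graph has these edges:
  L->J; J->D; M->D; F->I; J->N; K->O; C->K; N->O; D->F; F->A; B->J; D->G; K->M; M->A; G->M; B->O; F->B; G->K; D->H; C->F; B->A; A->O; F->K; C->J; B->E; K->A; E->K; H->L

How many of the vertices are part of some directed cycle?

A vertex is on a directed cycle iff it belongs to a strongly connected component of size ≥ 2 (or has a self-loop).
The vertices on cycles are {B, D, E, F, G, H, J, K, L, M} — 10 in total.

10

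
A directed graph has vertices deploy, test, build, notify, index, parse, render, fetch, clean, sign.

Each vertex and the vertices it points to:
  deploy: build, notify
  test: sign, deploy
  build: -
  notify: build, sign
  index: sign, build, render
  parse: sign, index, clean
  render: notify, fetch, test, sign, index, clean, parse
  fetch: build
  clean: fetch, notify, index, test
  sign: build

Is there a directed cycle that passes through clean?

Yes

clean is on a cycle iff clean can reach itself via ≥1 edge.
clean → index → render → clean — yes.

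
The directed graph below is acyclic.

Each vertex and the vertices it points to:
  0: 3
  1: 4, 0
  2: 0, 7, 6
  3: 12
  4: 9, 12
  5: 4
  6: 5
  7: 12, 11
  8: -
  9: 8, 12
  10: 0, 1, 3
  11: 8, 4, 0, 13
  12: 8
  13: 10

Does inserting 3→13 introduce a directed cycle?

Adding 3→13 creates a cycle iff 13 can already reach 3.
Path from 13: 13 → 10 → 3.
So 13 → … → 3 → 13 is a cycle.

Yes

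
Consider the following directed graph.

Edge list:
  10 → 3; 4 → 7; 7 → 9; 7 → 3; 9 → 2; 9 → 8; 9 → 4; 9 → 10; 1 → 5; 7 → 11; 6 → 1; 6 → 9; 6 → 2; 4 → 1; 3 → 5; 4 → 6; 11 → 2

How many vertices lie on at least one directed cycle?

4

A vertex is on a directed cycle iff it belongs to a strongly connected component of size ≥ 2 (or has a self-loop).
The vertices on cycles are {4, 6, 7, 9} — 4 in total.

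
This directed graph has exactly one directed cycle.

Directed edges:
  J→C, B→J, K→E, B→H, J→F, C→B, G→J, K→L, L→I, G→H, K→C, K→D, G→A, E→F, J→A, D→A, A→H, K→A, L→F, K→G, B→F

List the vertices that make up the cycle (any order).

DFS with gray/black marking from C:
C gray
  B gray
    H gray
    H black
    F gray
    F black
    J gray
      J→F: F black — skip
      A gray
        A→H: H black — skip
      A black
      J→C: C is gray → back edge
Back edge closes the cycle C → B → J → C; its vertices are {B, C, J}.

B, C, J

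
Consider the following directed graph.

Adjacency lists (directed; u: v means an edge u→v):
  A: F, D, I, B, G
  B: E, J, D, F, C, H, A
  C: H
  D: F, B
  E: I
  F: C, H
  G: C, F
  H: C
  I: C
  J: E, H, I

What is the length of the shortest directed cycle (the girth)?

For each vertex v, BFS finds the shortest path from v back to v.
The shortest such closed walk is B → D → B, length 2.

2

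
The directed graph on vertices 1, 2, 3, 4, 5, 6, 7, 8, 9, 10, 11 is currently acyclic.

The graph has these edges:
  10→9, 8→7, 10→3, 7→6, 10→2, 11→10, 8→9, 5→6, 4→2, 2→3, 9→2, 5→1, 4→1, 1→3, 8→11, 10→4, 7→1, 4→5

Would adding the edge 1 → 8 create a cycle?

Adding 1→8 creates a cycle iff 8 can already reach 1.
Path from 8: 8 → 7 → 1.
So 8 → … → 1 → 8 is a cycle.

Yes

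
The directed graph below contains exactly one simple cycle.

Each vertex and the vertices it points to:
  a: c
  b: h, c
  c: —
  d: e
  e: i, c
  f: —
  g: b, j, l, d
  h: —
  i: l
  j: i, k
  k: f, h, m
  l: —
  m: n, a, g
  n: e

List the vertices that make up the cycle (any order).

g, j, k, m

DFS with gray/black marking from m:
m gray
  n gray
    e gray
      i gray
        l gray
        l black
      i black
      c gray
      c black
    e black
  n black
  a gray
    a→c: c black — skip
  a black
  g gray
    b gray
      h gray
      h black
      b→c: c black — skip
    b black
    j gray
      j→i: i black — skip
      k gray
        f gray
        f black
        k→h: h black — skip
        k→m: m is gray → back edge
Back edge closes the cycle m → g → j → k → m; its vertices are {g, j, k, m}.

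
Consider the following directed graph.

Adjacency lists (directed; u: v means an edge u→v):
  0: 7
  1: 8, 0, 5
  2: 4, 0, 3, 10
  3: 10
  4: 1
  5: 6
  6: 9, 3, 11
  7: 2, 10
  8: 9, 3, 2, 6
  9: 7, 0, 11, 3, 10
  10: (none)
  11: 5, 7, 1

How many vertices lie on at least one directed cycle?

A vertex is on a directed cycle iff it belongs to a strongly connected component of size ≥ 2 (or has a self-loop).
The vertices on cycles are {0, 1, 2, 4, 5, 6, 7, 8, 9, 11} — 10 in total.

10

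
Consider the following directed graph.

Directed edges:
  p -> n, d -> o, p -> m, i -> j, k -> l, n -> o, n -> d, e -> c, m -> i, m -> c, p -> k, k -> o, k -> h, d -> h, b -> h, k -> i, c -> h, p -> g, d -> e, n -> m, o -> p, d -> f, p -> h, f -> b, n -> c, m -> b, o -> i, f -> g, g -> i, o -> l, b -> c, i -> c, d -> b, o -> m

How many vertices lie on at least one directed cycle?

5

A vertex is on a directed cycle iff it belongs to a strongly connected component of size ≥ 2 (or has a self-loop).
The vertices on cycles are {d, k, n, o, p} — 5 in total.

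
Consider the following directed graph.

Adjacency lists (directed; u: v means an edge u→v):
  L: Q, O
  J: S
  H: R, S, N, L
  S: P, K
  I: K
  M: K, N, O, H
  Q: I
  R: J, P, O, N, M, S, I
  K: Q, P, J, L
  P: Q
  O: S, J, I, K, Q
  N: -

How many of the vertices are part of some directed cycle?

A vertex is on a directed cycle iff it belongs to a strongly connected component of size ≥ 2 (or has a self-loop).
The vertices on cycles are {H, I, J, K, L, M, O, P, Q, R, S} — 11 in total.

11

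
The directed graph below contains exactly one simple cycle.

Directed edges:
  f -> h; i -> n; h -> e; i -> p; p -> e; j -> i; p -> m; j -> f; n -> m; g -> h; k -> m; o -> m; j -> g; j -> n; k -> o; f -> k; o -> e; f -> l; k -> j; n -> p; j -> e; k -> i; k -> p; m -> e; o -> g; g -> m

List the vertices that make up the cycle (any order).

f, j, k

DFS with gray/black marking from k:
k gray
  i gray
    n gray
      p gray
        e gray
        e black
        m gray
          m→e: e black — skip
        m black
      p black
      n→m: m black — skip
    n black
    i→p: p black — skip
  i black
  o gray
    o→m: m black — skip
    g gray
      h gray
        h→e: e black — skip
      h black
      g→m: m black — skip
    g black
    o→e: e black — skip
  o black
  k→p: p black — skip
  j gray
    j→e: e black — skip
    f gray
      l gray
      l black
      f→h: h black — skip
      f→k: k is gray → back edge
Back edge closes the cycle k → j → f → k; its vertices are {f, j, k}.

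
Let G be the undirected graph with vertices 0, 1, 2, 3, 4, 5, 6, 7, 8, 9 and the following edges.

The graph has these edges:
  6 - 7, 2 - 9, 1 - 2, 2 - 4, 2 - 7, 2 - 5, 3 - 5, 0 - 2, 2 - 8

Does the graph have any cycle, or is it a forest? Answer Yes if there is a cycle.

No

DFS, tracking each vertex's parent; an edge to a visited non-parent vertex closes a cycle.
Start from 8:
visit 8 (parent –)
  visit 2 (parent 8)
    visit 9 (parent 2)
      9–2: parent, skip
    visit 4 (parent 2)
      4–2: parent, skip
    visit 1 (parent 2)
      1–2: parent, skip
    2–8: parent, skip
    visit 5 (parent 2)
      5–2: parent, skip
      visit 3 (parent 5)
        3–5: parent, skip
    visit 0 (parent 2)
      0–2: parent, skip
    visit 7 (parent 2)
      7–2: parent, skip
      visit 6 (parent 7)
        6–7: parent, skip
No non-parent visited neighbor found — the graph is a forest.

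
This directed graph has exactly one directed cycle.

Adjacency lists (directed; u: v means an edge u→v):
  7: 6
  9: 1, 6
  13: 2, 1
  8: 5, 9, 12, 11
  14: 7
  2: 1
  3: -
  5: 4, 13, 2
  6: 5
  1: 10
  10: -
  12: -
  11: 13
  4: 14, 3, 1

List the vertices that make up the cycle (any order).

4, 5, 6, 7, 14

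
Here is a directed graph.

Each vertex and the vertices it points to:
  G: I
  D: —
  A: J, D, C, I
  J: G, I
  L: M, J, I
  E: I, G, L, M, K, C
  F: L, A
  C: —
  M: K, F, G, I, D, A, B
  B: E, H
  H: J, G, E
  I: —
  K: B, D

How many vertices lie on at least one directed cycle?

A vertex is on a directed cycle iff it belongs to a strongly connected component of size ≥ 2 (or has a self-loop).
The vertices on cycles are {B, E, F, H, K, L, M} — 7 in total.

7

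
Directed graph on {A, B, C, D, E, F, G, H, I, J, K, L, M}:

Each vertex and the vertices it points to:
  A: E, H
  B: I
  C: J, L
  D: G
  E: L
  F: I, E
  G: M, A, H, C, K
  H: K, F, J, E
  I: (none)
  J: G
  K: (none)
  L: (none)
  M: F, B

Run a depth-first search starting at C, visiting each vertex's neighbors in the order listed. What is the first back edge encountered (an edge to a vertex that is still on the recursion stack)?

H→J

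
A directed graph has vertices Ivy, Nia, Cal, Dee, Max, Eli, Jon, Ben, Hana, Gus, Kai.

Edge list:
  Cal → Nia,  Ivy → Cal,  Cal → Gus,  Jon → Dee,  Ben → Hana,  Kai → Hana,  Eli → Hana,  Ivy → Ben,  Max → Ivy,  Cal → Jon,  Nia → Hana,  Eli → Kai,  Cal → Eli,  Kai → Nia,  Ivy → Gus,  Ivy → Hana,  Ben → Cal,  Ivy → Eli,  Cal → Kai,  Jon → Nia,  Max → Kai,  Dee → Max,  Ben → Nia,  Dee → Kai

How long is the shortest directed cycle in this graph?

For each vertex v, BFS finds the shortest path from v back to v.
The shortest such closed walk is Max → Ivy → Cal → Jon → Dee → Max, length 5.

5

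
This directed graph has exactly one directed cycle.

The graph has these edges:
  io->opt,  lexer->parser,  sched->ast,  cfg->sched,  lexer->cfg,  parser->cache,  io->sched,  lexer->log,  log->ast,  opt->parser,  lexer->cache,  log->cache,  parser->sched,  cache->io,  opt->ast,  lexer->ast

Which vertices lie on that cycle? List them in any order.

io, opt, cache, parser

DFS with gray/black marking from parser:
parser gray
  cache gray
    io gray
      opt gray
        ast gray
        ast black
        opt→parser: parser is gray → back edge
Back edge closes the cycle parser → cache → io → opt → parser; its vertices are {io, opt, cache, parser}.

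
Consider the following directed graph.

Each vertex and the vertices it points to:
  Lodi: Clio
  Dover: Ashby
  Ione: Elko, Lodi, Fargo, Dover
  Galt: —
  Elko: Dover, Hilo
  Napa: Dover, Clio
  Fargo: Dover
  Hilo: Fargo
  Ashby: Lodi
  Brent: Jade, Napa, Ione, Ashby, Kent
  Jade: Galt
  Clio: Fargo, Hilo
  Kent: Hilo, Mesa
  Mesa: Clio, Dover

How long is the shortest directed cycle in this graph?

5

For each vertex v, BFS finds the shortest path from v back to v.
The shortest such closed walk is Ashby → Lodi → Clio → Fargo → Dover → Ashby, length 5.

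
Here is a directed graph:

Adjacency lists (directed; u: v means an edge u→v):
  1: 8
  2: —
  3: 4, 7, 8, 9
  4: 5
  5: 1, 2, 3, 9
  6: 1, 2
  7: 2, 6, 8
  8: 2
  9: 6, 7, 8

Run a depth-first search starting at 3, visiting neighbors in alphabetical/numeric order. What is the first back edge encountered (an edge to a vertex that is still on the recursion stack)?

5->3

DFS from 3 (visiting neighbors in alphabetical/numeric order); mark gray on enter, black on exit:
3 gray
  4 gray
    5 gray
      1 gray
        8 gray
          2 gray
          2 black
        8 black
      1 black
      5→2: 2 black — skip
      5→3: 3 is gray → back edge
First back edge: 5 → 3.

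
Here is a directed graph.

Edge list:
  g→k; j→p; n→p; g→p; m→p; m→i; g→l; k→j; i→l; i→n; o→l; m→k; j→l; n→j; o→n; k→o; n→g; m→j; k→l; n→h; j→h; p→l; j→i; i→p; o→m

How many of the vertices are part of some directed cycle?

7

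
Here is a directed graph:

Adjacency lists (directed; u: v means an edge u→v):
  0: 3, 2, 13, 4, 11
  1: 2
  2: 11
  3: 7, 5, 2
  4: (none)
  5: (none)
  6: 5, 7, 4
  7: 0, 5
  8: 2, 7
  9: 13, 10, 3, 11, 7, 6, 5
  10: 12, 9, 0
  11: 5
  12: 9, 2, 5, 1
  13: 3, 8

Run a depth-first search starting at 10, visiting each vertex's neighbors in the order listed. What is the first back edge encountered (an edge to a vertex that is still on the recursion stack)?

DFS from 10 (visiting each vertex's neighbors in the order listed); mark gray on enter, black on exit:
10 gray
  12 gray
    9 gray
      13 gray
        3 gray
          7 gray
            0 gray
              0→3: 3 is gray → back edge
First back edge: 0 → 3.

0->3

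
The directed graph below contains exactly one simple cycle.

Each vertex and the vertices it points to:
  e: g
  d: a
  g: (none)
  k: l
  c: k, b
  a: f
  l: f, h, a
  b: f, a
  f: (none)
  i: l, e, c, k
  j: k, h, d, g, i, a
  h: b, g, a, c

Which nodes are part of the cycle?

c, h, k, l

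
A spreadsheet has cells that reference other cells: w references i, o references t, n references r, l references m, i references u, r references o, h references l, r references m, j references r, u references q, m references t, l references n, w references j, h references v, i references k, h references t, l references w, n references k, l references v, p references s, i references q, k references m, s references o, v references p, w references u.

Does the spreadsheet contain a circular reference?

DFS with white/gray/black marking, starting from i:
i gray
  k gray
    m gray
      t gray
      t black
    m black
  k black
  u gray
    q gray
    q black
  u black
  i→q: q black — skip
i black
h gray
  l gray
    l→m: m black — skip
    w gray
      w→i: i black — skip
      j gray
        r gray
          o gray
            o→t: t black — skip
          o black
          r→m: m black — skip
        r black
      j black
      w→u: u black — skip
    w black
    n gray
      n→k: k black — skip
      n→r: r black — skip
    n black
    v gray
      p gray
        s gray
          s→o: o black — skip
        s black
      p black
    v black
  l black
  h→v: v black — skip
  h→t: t black — skip
h black
Every edge goes to a white or black vertex — no back edge, so the graph is acyclic.

No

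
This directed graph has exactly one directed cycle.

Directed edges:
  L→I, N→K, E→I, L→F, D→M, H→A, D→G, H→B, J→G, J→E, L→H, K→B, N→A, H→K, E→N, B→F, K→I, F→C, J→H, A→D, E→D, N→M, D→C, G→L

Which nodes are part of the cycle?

A, D, G, H, L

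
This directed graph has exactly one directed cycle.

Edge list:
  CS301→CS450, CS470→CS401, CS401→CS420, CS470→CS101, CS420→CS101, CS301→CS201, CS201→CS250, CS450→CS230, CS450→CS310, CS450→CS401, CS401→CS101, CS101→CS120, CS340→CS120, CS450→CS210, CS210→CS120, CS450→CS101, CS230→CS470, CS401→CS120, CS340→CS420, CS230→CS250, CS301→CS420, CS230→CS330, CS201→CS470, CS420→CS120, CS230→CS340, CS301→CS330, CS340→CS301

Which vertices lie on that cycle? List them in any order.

CS230, CS301, CS340, CS450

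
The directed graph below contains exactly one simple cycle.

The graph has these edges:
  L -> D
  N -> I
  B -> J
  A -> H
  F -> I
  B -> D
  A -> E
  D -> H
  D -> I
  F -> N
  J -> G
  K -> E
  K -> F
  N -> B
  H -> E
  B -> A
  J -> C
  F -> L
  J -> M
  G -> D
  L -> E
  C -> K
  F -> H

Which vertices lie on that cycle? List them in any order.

DFS with gray/black marking from F:
F gray
  N gray
    B gray
      A gray
        H gray
          E gray
          E black
        H black
        A→E: E black — skip
      A black
      D gray
        I gray
        I black
        D→H: H black — skip
      D black
      J gray
        G gray
          G→D: D black — skip
        G black
        M gray
        M black
        C gray
          K gray
            K→E: E black — skip
            K→F: F is gray → back edge
Back edge closes the cycle F → N → B → J → C → K → F; its vertices are {B, C, F, J, K, N}.

B, C, F, J, K, N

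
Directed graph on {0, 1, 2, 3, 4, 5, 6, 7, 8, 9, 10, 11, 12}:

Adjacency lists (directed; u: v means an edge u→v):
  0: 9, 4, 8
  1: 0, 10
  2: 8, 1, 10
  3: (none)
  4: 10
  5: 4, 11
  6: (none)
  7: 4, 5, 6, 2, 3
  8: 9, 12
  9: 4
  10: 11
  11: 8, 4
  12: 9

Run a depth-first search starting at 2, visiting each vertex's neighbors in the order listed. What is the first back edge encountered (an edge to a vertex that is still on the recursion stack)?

11->8

DFS from 2 (visiting each vertex's neighbors in the order listed); mark gray on enter, black on exit:
2 gray
  8 gray
    9 gray
      4 gray
        10 gray
          11 gray
            11→8: 8 is gray → back edge
First back edge: 11 → 8.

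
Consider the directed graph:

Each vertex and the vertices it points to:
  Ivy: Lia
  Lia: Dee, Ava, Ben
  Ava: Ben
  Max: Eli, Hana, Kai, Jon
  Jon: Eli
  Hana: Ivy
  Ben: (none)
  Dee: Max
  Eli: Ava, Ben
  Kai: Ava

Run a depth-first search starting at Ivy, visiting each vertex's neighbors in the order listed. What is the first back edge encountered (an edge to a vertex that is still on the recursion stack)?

DFS from Ivy (visiting each vertex's neighbors in the order listed); mark gray on enter, black on exit:
Ivy gray
  Lia gray
    Dee gray
      Max gray
        Eli gray
          Ava gray
            Ben gray
            Ben black
          Ava black
          Eli→Ben: Ben black — skip
        Eli black
        Hana gray
          Hana→Ivy: Ivy is gray → back edge
First back edge: Hana → Ivy.

Hana->Ivy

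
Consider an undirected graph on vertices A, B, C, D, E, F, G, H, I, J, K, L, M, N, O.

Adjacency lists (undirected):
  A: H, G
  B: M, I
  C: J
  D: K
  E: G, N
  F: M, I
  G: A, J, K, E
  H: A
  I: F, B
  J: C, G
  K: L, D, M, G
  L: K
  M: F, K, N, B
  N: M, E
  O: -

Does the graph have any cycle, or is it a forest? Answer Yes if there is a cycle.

DFS, tracking each vertex's parent; an edge to a visited non-parent vertex closes a cycle.
Start from K:
visit K (parent –)
  visit L (parent K)
    L–K: parent, skip
  visit D (parent K)
    D–K: parent, skip
  visit M (parent K)
    visit F (parent M)
      F–M: parent, skip
      visit I (parent F)
        I–F: parent, skip
        visit B (parent I)
          B–M: M visited and ≠ parent → cycle
Cycle: M – F – I – B – M.

Yes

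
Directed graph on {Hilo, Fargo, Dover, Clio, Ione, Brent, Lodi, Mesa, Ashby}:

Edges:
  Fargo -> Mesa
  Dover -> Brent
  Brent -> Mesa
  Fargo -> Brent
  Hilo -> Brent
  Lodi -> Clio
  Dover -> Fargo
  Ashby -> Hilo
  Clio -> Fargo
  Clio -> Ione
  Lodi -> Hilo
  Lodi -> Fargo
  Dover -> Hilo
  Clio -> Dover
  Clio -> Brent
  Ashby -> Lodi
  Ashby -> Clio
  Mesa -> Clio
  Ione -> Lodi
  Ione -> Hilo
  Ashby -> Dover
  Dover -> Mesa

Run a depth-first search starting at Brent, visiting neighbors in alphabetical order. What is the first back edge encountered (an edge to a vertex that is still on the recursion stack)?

Clio->Brent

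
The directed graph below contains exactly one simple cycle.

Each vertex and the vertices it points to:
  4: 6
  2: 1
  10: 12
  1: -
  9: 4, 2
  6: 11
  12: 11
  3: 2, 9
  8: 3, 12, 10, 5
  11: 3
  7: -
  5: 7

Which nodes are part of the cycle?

3, 4, 6, 9, 11

DFS with gray/black marking from 3:
3 gray
  2 gray
    1 gray
    1 black
  2 black
  9 gray
    4 gray
      6 gray
        11 gray
          11→3: 3 is gray → back edge
Back edge closes the cycle 3 → 9 → 4 → 6 → 11 → 3; its vertices are {3, 4, 6, 9, 11}.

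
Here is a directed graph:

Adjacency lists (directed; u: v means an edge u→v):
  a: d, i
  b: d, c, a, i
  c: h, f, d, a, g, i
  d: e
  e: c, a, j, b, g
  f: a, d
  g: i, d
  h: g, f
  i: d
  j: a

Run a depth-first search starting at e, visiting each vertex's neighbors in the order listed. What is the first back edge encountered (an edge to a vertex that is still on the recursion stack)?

DFS from e (visiting each vertex's neighbors in the order listed); mark gray on enter, black on exit:
e gray
  c gray
    h gray
      g gray
        i gray
          d gray
            d→e: e is gray → back edge
First back edge: d → e.

d->e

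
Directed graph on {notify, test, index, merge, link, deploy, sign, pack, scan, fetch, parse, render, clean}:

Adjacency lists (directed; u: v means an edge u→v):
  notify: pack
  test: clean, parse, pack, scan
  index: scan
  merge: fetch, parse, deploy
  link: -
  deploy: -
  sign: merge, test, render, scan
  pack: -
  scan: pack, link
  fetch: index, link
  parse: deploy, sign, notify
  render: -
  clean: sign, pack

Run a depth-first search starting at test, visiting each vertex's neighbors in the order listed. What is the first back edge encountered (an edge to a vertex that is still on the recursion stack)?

DFS from test (visiting each vertex's neighbors in the order listed); mark gray on enter, black on exit:
test gray
  clean gray
    sign gray
      merge gray
        fetch gray
          index gray
            scan gray
              pack gray
              pack black
              link gray
              link black
            scan black
          index black
          fetch→link: link black — skip
        fetch black
        parse gray
          deploy gray
          deploy black
          parse→sign: sign is gray → back edge
First back edge: parse → sign.

parse->sign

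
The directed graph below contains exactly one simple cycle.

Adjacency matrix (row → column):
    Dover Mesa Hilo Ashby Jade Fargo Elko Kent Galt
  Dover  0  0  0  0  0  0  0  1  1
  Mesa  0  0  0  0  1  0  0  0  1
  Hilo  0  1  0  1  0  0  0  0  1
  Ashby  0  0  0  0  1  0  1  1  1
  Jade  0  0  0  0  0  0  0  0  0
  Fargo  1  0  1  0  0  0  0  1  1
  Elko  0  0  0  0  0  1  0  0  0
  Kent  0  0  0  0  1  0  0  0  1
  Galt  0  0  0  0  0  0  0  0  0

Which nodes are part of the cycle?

Elko, Hilo, Ashby, Fargo

DFS with gray/black marking from Fargo:
Fargo gray
  Galt gray
  Galt black
  Hilo gray
    Ashby gray
      Jade gray
      Jade black
      Ashby→Galt: Galt black — skip
      Elko gray
        Elko→Fargo: Fargo is gray → back edge
Back edge closes the cycle Fargo → Hilo → Ashby → Elko → Fargo; its vertices are {Elko, Hilo, Ashby, Fargo}.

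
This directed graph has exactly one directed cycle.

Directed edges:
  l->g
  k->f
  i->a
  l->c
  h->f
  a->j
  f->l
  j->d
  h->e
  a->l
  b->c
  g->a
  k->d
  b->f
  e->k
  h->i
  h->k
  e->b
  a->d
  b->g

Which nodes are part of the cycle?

DFS with gray/black marking from a:
a gray
  d gray
  d black
  j gray
    j→d: d black — skip
  j black
  l gray
    c gray
    c black
    g gray
      g→a: a is gray → back edge
Back edge closes the cycle a → l → g → a; its vertices are {a, g, l}.

a, g, l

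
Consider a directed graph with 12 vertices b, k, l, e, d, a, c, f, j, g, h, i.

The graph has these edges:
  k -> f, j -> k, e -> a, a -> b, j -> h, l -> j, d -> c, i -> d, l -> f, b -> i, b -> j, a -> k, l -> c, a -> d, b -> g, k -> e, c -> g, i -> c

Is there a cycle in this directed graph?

DFS with white/gray/black marking, starting from k:
k gray
  e gray
    a gray
      a→k: k is gray → back edge
Back edge found, so a cycle exists: k → e → a → k.

Yes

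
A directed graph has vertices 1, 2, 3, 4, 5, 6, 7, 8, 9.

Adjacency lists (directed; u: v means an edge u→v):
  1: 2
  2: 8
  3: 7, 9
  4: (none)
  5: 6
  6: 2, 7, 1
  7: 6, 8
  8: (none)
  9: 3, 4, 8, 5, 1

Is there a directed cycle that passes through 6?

Yes

6 is on a cycle iff 6 can reach itself via ≥1 edge.
6 → 7 → 6 — yes.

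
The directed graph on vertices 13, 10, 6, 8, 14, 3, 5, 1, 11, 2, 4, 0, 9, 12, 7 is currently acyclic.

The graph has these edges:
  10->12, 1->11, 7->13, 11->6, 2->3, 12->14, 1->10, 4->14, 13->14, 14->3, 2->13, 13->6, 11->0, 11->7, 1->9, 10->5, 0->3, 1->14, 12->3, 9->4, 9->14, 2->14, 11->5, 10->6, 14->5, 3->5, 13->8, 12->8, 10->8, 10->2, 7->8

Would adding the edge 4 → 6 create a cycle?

No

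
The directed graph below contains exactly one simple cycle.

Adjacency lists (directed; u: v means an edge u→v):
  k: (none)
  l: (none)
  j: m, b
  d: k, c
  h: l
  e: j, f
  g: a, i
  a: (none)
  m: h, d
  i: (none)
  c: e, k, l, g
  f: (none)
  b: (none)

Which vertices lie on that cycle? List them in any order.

c, d, e, j, m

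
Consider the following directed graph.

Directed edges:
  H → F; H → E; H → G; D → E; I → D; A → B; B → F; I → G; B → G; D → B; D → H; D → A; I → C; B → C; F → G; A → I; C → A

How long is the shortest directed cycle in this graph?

For each vertex v, BFS finds the shortest path from v back to v.
The shortest such closed walk is D → A → I → D, length 3.

3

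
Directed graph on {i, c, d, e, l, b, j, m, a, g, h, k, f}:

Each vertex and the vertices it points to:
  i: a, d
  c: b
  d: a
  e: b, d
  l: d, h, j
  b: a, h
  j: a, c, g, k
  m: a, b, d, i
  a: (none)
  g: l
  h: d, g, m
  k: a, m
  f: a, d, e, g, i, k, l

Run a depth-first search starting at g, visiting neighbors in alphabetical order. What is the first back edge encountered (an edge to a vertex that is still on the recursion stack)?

h->g

DFS from g (visiting neighbors in alphabetical order); mark gray on enter, black on exit:
g gray
  l gray
    d gray
      a gray
      a black
    d black
    h gray
      h→d: d black — skip
      h→g: g is gray → back edge
First back edge: h → g.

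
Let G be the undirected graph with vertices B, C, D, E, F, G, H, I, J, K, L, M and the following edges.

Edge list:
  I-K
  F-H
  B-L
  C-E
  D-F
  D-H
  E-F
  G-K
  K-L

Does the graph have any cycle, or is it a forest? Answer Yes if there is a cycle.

Yes

DFS, tracking each vertex's parent; an edge to a visited non-parent vertex closes a cycle.
Start from B:
visit B (parent –)
  visit L (parent B)
    L–B: parent, skip
    visit K (parent L)
      visit G (parent K)
        G–K: parent, skip
      K–L: parent, skip
      visit I (parent K)
        I–K: parent, skip
visit C (parent –)
  visit E (parent C)
    E–C: parent, skip
    visit F (parent E)
      visit D (parent F)
        D–F: parent, skip
        visit H (parent D)
          H–F: F visited and ≠ parent → cycle
Cycle: F – D – H – F.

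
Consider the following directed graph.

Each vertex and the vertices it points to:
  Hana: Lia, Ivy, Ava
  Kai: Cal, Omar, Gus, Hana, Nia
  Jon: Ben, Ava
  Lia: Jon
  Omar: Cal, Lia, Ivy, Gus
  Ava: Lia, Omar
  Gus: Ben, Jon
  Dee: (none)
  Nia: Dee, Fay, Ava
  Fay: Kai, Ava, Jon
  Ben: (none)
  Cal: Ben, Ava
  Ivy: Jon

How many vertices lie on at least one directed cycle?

10

A vertex is on a directed cycle iff it belongs to a strongly connected component of size ≥ 2 (or has a self-loop).
The vertices on cycles are {Ava, Cal, Fay, Gus, Ivy, Jon, Kai, Lia, Nia, Omar} — 10 in total.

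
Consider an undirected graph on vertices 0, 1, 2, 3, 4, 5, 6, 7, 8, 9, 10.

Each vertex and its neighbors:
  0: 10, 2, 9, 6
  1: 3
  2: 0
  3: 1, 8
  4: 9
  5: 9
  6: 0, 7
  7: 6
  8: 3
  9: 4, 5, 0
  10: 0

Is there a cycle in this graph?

No

DFS, tracking each vertex's parent; an edge to a visited non-parent vertex closes a cycle.
Start from 2:
visit 2 (parent –)
  visit 0 (parent 2)
    visit 10 (parent 0)
      10–0: parent, skip
    0–2: parent, skip
    visit 9 (parent 0)
      visit 4 (parent 9)
        4–9: parent, skip
      visit 5 (parent 9)
        5–9: parent, skip
      9–0: parent, skip
    visit 6 (parent 0)
      6–0: parent, skip
      visit 7 (parent 6)
        7–6: parent, skip
visit 1 (parent –)
  visit 3 (parent 1)
    3–1: parent, skip
    visit 8 (parent 3)
      8–3: parent, skip
No non-parent visited neighbor found — the graph is a forest.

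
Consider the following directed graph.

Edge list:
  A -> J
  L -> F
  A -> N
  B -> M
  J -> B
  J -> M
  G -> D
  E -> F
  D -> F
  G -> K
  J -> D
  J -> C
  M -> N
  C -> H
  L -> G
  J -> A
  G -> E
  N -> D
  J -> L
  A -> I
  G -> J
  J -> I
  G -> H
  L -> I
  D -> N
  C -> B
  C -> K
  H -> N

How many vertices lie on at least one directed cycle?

6

A vertex is on a directed cycle iff it belongs to a strongly connected component of size ≥ 2 (or has a self-loop).
The vertices on cycles are {A, D, G, J, L, N} — 6 in total.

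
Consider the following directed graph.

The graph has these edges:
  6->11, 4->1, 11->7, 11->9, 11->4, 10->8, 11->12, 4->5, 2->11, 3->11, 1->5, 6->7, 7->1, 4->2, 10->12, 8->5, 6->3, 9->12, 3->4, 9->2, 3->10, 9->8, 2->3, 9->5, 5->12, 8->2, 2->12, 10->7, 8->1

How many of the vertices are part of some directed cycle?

A vertex is on a directed cycle iff it belongs to a strongly connected component of size ≥ 2 (or has a self-loop).
The vertices on cycles are {2, 3, 4, 8, 9, 10, 11} — 7 in total.

7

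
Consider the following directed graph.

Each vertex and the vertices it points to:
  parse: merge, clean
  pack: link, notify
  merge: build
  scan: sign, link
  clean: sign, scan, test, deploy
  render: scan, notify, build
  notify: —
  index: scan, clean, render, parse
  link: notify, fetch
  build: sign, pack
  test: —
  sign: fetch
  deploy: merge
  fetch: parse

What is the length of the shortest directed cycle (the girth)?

For each vertex v, BFS finds the shortest path from v back to v.
The shortest such closed walk is clean → sign → fetch → parse → clean, length 4.

4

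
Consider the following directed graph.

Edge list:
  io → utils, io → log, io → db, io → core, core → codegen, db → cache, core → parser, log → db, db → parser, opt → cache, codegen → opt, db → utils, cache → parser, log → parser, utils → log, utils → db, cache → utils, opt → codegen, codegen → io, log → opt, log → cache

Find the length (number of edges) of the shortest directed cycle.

2

For each vertex v, BFS finds the shortest path from v back to v.
The shortest such closed walk is codegen → opt → codegen, length 2.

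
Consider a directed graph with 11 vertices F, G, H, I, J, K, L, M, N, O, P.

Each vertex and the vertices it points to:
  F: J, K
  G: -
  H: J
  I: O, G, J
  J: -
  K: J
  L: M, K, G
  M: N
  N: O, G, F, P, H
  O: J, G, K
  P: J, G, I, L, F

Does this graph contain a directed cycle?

Yes

DFS with white/gray/black marking, starting from I:
I gray
  O gray
    J gray
    J black
    G gray
    G black
    K gray
      K→J: J black — skip
    K black
  O black
  I→G: G black — skip
  I→J: J black — skip
I black
F gray
  F→J: J black — skip
  F→K: K black — skip
F black
H gray
  H→J: J black — skip
H black
L gray
  M gray
    N gray
      N→O: O black — skip
      N→G: G black — skip
      N→F: F black — skip
      P gray
        P→J: J black — skip
        P→G: G black — skip
        P→I: I black — skip
        P→L: L is gray → back edge
Back edge found, so a cycle exists: L → M → N → P → L.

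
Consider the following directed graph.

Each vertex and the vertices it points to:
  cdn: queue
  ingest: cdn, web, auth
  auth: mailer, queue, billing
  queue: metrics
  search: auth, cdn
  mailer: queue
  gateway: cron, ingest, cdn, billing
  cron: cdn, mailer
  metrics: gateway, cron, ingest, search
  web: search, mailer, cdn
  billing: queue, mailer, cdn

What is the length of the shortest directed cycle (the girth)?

4

For each vertex v, BFS finds the shortest path from v back to v.
The shortest such closed walk is metrics → cron → mailer → queue → metrics, length 4.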